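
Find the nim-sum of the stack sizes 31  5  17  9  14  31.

Write each in binary and XOR column by column:
  11111  (31)
  00101  (5)
  10001  (17)
  01001  (9)
  01110  (14)
  11111  (31)
  -----
  10011  (19)

19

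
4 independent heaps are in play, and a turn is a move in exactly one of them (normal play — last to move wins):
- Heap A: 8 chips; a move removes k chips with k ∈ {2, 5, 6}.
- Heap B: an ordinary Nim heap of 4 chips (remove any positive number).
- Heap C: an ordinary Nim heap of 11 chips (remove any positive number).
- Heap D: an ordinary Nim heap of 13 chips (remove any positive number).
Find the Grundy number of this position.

2

For heap A, compute g(0), g(1), … with moves {2, 5, 6}:
k:     0  1  2  3  4  5  6  7  8
g(k):  0  0  1  1  0  2  1  3  0
So g(8) = 0.
Heap B is a plain Nim heap of size 4, so its Grundy value is 4.
Heap C is a plain Nim heap of size 11, so its Grundy value is 11.
Heap D is a plain Nim heap of size 13, so its Grundy value is 13.
The value of a disjunctive sum is the nim-sum of the parts.
Combined value = 0 ⊕ 4 ⊕ 11 ⊕ 13 = 2.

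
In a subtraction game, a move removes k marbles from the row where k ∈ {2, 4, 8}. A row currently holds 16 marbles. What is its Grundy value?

2

Grundy values for subtraction set {2, 4, 8}:
k:     0  1  2  3  4  5  6  7  8  9 10 11 12 13 14 15 16
g(k):  0  0  1  1  2  2  0  0  1  1  2  2  0  0  1  1  2
So g(16) = 2.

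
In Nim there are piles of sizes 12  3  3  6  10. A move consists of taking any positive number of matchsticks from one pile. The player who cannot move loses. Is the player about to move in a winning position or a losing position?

Losing position

Bitwise XOR of the heap sizes:
  1100  (12)
  0011  (3)
  0011  (3)
  0110  (6)
  1010  (10)
  ----
  0000  (0)
The nim-sum is 0, so this is a P-position: the player to move is in a losing position under optimal play.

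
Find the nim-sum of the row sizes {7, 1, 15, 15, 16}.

Write each in binary and XOR column by column:
  00111  (7)
  00001  (1)
  01111  (15)
  01111  (15)
  10000  (16)
  -----
  10110  (22)

22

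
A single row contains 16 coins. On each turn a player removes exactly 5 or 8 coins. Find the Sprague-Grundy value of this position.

0

Compute g(0), g(1), … for moves {5, 8}:
k:     0  1  2  3  4  5  6  7  8  9 10 11 12 13 14 15 16
g(k):  0  0  0  0  0  1  1  1  1  1  2  2  2  0  0  0  0
So g(16) = 0.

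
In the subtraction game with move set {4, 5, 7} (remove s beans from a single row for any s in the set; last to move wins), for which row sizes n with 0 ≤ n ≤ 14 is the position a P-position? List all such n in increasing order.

0, 1, 2, 3, 11, 12, 13, 14

Build the Grundy sequence with g(k) = mex{g(k−s) : s ∈ {4, 5, 7}, s ≤ k}:
g(0) = mex{} = 0
g(1) = mex{} = 0
g(2) = mex{} = 0
g(3) = mex{} = 0
g(4) = mex{0} = 1
g(5) = mex{0} = 1
g(6) = mex{0} = 1
g(7) = mex{0} = 1
g(8) = mex{0,1} = 2
g(9) = mex{0,1} = 2
g(10) = mex{0,1} = 2
g(11) = mex{1} = 0
g(12) = mex{1,2} = 0
g(13) = mex{1,2} = 0
g(14) = mex{1,2} = 0
The P-positions (g = 0) in 0..14 are 0, 1, 2, 3, 11, 12, 13, 14.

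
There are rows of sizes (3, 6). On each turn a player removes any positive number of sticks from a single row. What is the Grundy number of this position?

5

Write each in binary and XOR column by column:
  011  (3)
  110  (6)
  ---
  101  (5)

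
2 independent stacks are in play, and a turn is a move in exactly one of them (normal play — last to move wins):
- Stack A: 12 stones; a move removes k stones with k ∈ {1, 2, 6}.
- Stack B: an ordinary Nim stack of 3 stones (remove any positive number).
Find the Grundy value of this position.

Grundy values for stack A (subtraction set {1, 2, 6}):
g(0) = mex{} = 0
g(1) = mex{0} = 1
g(2) = mex{0,1} = 2
g(3) = mex{1,2} = 0
g(4) = mex{0,2} = 1
g(5) = mex{0,1} = 2
g(6) = mex{0,1,2} = 3
g(7) = mex{1,2,3} = 0
g(8) = mex{0,2,3} = 1
g(9) = mex{0,1} = 2
g(10) = mex{1,2} = 0
g(11) = mex{0,2} = 1
g(12) = mex{0,1,3} = 2
So g(12) = 2.
Stack B is a plain Nim stack of size 3, so its Grundy value is 3.
By the Sprague-Grundy theorem, the Grundy value of a sum of independent games is the XOR of the component values.
Combined value = 2 ⊕ 3 = 1.

1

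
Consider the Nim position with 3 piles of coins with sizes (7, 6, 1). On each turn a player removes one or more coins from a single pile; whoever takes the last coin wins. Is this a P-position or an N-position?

P-position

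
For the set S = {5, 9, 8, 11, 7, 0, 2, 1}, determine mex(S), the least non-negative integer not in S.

3

The values 0, 1, 2 are all present; 3 is the first non-negative integer missing from the set.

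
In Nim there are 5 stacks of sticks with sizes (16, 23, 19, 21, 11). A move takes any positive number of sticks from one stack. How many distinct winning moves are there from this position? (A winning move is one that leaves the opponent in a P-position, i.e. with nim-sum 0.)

1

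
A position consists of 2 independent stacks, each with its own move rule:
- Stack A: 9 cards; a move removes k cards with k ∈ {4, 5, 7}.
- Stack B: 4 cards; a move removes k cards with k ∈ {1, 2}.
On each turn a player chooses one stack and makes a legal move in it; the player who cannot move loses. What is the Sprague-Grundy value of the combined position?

For stack A, compute g(0), g(1), … with moves {4, 5, 7}:
g(0) = mex{} = 0
g(1) = mex{} = 0
g(2) = mex{} = 0
g(3) = mex{} = 0
g(4) = mex{0} = 1
g(5) = mex{0} = 1
g(6) = mex{0} = 1
g(7) = mex{0} = 1
g(8) = mex{0,1} = 2
g(9) = mex{0,1} = 2
So g(9) = 2.
Build the Grundy sequence for stack B with g(k) = mex{g(k−s) : s ∈ {1, 2}, s ≤ k}:
k:     0  1  2  3  4
g(k):  0  1  2  0  1
So g(4) = 1.
By the Sprague-Grundy theorem, the Grundy value of a sum of independent games is the XOR of the component values.
Combined value = 2 ⊕ 1 = 3.

3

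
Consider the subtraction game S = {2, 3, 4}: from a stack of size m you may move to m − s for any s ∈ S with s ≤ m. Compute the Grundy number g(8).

1

Grundy values for subtraction set {2, 3, 4}:
k:     0  1  2  3  4  5  6  7  8
g(k):  0  0  1  1  2  2  0  0  1
So g(8) = 1.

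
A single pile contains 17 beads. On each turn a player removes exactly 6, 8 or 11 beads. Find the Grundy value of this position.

0

Compute g(0), g(1), … for moves {6, 8, 11}:
k:     0  1  2  3  4  5  6  7  8  9 10 11 12 13 14 15 16 17
g(k):  0  0  0  0  0  0  1  1  1  1  1  1  2  2  2  2  2  0
So g(17) = 0.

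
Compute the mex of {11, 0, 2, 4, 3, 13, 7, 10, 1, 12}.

The values 0, 1, 2, 3, 4 are all present; 5 is the first non-negative integer missing from the set.

5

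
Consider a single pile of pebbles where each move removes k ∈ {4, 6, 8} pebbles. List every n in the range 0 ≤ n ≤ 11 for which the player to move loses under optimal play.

Build the Grundy sequence with g(k) = mex{g(k−s) : s ∈ {4, 6, 8}, s ≤ k}:
k:     0  1  2  3  4  5  6  7  8  9 10 11
g(k):  0  0  0  0  1  1  1  1  2  2  2  2
The P-positions (g = 0) in 0..11 are 0, 1, 2, 3.

0, 1, 2, 3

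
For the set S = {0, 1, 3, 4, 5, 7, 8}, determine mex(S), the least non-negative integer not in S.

2

The values 0, 1 are all present; 2 is the first non-negative integer missing from the set.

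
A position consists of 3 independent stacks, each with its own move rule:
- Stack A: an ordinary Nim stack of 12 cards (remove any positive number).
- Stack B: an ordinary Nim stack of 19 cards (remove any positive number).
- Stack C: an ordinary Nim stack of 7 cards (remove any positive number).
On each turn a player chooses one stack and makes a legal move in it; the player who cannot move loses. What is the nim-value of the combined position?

24

Stack A is a plain Nim stack of size 12, so its Grundy value is 12.
Stack B is a plain Nim stack of size 19, so its Grundy value is 19.
Stack C is a plain Nim stack of size 7, so its Grundy value is 7.
The value of a disjunctive sum is the nim-sum of the parts.
Combined value = 12 ⊕ 19 ⊕ 7 = 24.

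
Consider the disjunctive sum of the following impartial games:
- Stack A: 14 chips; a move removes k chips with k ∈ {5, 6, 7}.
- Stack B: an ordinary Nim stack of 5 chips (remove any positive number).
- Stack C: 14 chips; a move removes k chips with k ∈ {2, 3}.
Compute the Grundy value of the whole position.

7

Grundy values for stack A (subtraction set {5, 6, 7}):
k:     0  1  2  3  4  5  6  7  8  9 10 11 12 13 14
g(k):  0  0  0  0  0  1  1  1  1  1  2  2  0  0  0
So g(14) = 0.
Stack B is a plain Nim stack of size 5, so its Grundy value is 5.
For stack C, compute g(0), g(1), … with moves {2, 3}:
g(0) = mex{} = 0
g(1) = mex{} = 0
g(2) = mex{0} = 1
g(3) = mex{0} = 1
g(4) = mex{0,1} = 2
g(5) = mex{1} = 0
g(6) = mex{1,2} = 0
g(7) = mex{0,2} = 1
g(8) = mex{0} = 1
g(9) = mex{0,1} = 2
g(10) = mex{1} = 0
g(11) = mex{1,2} = 0
g(12) = mex{0,2} = 1
g(13) = mex{0} = 1
g(14) = mex{0,1} = 2
So g(14) = 2.
By the Sprague-Grundy theorem, the Grundy value of a sum of independent games is the XOR of the component values.
Combined value = 0 ⊕ 5 ⊕ 2 = 7.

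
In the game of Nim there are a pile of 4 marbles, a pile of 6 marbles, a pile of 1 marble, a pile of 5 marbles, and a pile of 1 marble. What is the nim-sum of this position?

7

Compute the nim-sum pairwise:
4 XOR 6 = 2
2 XOR 1 = 3
3 XOR 5 = 6
6 XOR 1 = 7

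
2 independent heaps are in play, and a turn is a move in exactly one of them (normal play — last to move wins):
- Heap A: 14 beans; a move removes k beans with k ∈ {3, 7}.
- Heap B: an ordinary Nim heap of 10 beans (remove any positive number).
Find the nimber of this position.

Grundy values for heap A (subtraction set {3, 7}):
g(0) = mex{} = 0
g(1) = mex{} = 0
g(2) = mex{} = 0
g(3) = mex{0} = 1
g(4) = mex{0} = 1
g(5) = mex{0} = 1
g(6) = mex{1} = 0
g(7) = mex{0,1} = 2
g(8) = mex{0,1} = 2
g(9) = mex{0} = 1
g(10) = mex{1,2} = 0
g(11) = mex{1,2} = 0
g(12) = mex{1} = 0
g(13) = mex{0} = 1
g(14) = mex{0,2} = 1
So g(14) = 1.
Heap B is a plain Nim heap of size 10, so its Grundy value is 10.
By the Sprague-Grundy theorem, the Grundy value of a sum of independent games is the XOR of the component values.
Combined value = 1 ⊕ 10 = 11.

11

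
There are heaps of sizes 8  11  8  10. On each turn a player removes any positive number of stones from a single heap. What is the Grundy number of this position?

Nim-sum: 8 XOR 11 XOR 8 XOR 10 = 1.

1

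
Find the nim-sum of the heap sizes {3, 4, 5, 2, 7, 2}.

5

Compute the nim-sum pairwise:
3 ^ 4 = 7
7 ^ 5 = 2
2 ^ 2 = 0
0 ^ 7 = 7
7 ^ 2 = 5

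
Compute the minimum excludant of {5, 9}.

0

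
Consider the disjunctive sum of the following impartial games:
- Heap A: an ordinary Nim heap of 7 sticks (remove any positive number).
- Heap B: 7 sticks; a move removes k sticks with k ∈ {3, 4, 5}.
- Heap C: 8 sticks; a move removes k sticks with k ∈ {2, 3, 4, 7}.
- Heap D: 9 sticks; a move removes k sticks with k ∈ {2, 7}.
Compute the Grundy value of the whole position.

4

Heap A is a plain Nim heap of size 7, so its Grundy value is 7.
Build the Grundy sequence for heap B with g(k) = mex{g(k−s) : s ∈ {3, 4, 5}, s ≤ k}:
g(0) = mex{} = 0
g(1) = mex{} = 0
g(2) = mex{} = 0
g(3) = mex{0} = 1
g(4) = mex{0} = 1
g(5) = mex{0} = 1
g(6) = mex{0,1} = 2
g(7) = mex{0,1} = 2
So g(7) = 2.
For heap C, compute g(0), g(1), … with moves {2, 3, 4, 7}:
g(0) = mex{} = 0
g(1) = mex{} = 0
g(2) = mex{0} = 1
g(3) = mex{0} = 1
g(4) = mex{0,1} = 2
g(5) = mex{0,1} = 2
g(6) = mex{1,2} = 0
g(7) = mex{0,1,2} = 3
g(8) = mex{0,2} = 1
So g(8) = 1.
For heap D, compute g(0), g(1), … with moves {2, 7}:
k:     0  1  2  3  4  5  6  7  8  9
g(k):  0  0  1  1  0  0  1  1  2  0
So g(9) = 0.
The value of a disjunctive sum is the nim-sum of the parts.
Combined value = 7 XOR 2 XOR 1 XOR 0 = 4.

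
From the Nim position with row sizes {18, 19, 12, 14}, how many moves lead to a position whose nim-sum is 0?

3

Compute the nim-sum pairwise:
18 ⊕ 19 = 1
1 ⊕ 12 = 13
13 ⊕ 14 = 3
The overall nim-sum is X = 3. A row of size p has a winning move iff p XOR X < p (reduce it to p XOR X).
  18: 18 XOR 3 = 17 < 18 — winning move (to 17).
  19: 19 XOR 3 = 16 < 19 — winning move (to 16).
  12: 12 XOR 3 = 15 ≥ 12 — no move.
  14: 14 XOR 3 = 13 < 14 — winning move (to 13).
That gives 3 winning moves.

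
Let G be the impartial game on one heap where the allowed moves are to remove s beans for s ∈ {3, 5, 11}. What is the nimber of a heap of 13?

1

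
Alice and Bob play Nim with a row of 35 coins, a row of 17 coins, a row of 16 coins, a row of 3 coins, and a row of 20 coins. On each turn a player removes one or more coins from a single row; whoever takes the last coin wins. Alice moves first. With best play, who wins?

In binary:
  100011  (35)
  010001  (17)
  010000  (16)
  000011  (3)
  010100  (20)
  ------
  110101  (53)
The nim-sum is 53 ≠ 0, so this is an N-position: the player to move can win; Alice has a winning move.

Alice wins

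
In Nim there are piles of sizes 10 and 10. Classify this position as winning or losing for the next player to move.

Losing position

Nim-sum: 10 XOR 10 = 0.
The nim-sum is 0, so this is a P-position: the player to move is in a losing position under optimal play.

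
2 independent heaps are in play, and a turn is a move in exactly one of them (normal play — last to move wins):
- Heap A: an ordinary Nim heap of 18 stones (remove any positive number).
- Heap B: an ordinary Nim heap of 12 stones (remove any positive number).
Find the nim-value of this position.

30

Heap A is a plain Nim heap of size 18, so its Grundy value is 18.
Heap B is a plain Nim heap of size 12, so its Grundy value is 12.
The value of a disjunctive sum is the nim-sum of the parts.
Combined value = 18 ⊕ 12 = 30.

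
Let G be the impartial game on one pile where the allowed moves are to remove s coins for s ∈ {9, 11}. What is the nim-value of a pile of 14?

1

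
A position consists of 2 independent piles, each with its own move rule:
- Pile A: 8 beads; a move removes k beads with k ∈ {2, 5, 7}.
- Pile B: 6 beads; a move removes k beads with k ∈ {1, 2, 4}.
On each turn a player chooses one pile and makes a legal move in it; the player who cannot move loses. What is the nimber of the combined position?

Grundy values for pile A (subtraction set {2, 5, 7}):
g(0) = mex{} = 0
g(1) = mex{} = 0
g(2) = mex{0} = 1
g(3) = mex{0} = 1
g(4) = mex{1} = 0
g(5) = mex{0,1} = 2
g(6) = mex{0} = 1
g(7) = mex{0,1,2} = 3
g(8) = mex{0,1} = 2
So g(8) = 2.
For pile B, compute g(0), g(1), … with moves {1, 2, 4}:
k:     0  1  2  3  4  5  6
g(k):  0  1  2  0  1  2  0
So g(6) = 0.
The value of a disjunctive sum is the nim-sum of the parts.
Combined value = 2 XOR 0 = 2.

2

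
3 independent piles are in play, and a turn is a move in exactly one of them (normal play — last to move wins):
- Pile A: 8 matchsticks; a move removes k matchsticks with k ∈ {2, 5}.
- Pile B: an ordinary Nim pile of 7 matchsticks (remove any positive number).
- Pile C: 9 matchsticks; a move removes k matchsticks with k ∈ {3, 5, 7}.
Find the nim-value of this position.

4

Grundy values for pile A (subtraction set {2, 5}):
g(0) = mex{} = 0
g(1) = mex{} = 0
g(2) = mex{0} = 1
g(3) = mex{0} = 1
g(4) = mex{1} = 0
g(5) = mex{0,1} = 2
g(6) = mex{0} = 1
g(7) = mex{1,2} = 0
g(8) = mex{1} = 0
So g(8) = 0.
Pile B is a plain Nim pile of size 7, so its Grundy value is 7.
Grundy values for pile C (subtraction set {3, 5, 7}):
k:     0  1  2  3  4  5  6  7  8  9
g(k):  0  0  0  1  1  1  2  2  2  3
So g(9) = 3.
The value of a disjunctive sum is the nim-sum of the parts.
Combined value = 0 ⊕ 7 ⊕ 3 = 4.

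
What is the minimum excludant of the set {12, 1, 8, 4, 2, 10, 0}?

3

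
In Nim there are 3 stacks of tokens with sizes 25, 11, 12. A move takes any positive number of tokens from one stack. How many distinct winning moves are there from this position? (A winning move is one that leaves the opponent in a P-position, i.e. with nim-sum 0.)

Nim-sum: 25 ⊕ 11 ⊕ 12 = 30.
The overall nim-sum is X = 30. A stack of size p has a winning move iff p XOR X < p (reduce it to p XOR X).
  25: 25 XOR 30 = 7 < 25 — winning move (to 7).
  11: 11 XOR 30 = 21 ≥ 11 — no move.
  12: 12 XOR 30 = 18 ≥ 12 — no move.
That gives 1 winning move.

1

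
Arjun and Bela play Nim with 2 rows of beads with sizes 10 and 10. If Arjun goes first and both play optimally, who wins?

Bela wins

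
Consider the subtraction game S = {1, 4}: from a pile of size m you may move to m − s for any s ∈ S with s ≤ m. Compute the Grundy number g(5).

0

Compute g(0), g(1), … for moves {1, 4}:
g(0) = mex{} = 0
g(1) = mex{0} = 1
g(2) = mex{1} = 0
g(3) = mex{0} = 1
g(4) = mex{0,1} = 2
g(5) = mex{1,2} = 0
So g(5) = 0.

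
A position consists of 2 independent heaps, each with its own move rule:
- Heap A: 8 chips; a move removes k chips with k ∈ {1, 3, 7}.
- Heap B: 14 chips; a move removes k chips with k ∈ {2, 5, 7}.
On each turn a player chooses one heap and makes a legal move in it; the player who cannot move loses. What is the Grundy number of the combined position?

0

For heap A, compute g(0), g(1), … with moves {1, 3, 7}:
g(0) = mex{} = 0
g(1) = mex{0} = 1
g(2) = mex{1} = 0
g(3) = mex{0} = 1
g(4) = mex{1} = 0
g(5) = mex{0} = 1
g(6) = mex{1} = 0
g(7) = mex{0} = 1
g(8) = mex{1} = 0
So g(8) = 0.
Build the Grundy sequence for heap B with g(k) = mex{g(k−s) : s ∈ {2, 5, 7}, s ≤ k}:
k:     0  1  2  3  4  5  6  7  8  9 10 11 12 13 14
g(k):  0  0  1  1  0  2  1  3  2  2  0  3  1  0  0
So g(14) = 0.
The value of a disjunctive sum is the nim-sum of the parts.
Combined value = 0 ⊕ 0 = 0.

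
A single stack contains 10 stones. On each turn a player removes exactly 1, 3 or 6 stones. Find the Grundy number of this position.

Grundy values for subtraction set {1, 3, 6}:
k:     0  1  2  3  4  5  6  7  8  9 10
g(k):  0  1  0  1  0  1  2  3  2  0  1
So g(10) = 1.

1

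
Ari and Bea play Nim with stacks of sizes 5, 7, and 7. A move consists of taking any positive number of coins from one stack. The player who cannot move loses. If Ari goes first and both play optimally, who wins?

Ari wins

Nim-sum: 5 XOR 7 XOR 7 = 5.
The nim-sum is 5 ≠ 0, so this is an N-position: the player to move can win; Ari has a winning move.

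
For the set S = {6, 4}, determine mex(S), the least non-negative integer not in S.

0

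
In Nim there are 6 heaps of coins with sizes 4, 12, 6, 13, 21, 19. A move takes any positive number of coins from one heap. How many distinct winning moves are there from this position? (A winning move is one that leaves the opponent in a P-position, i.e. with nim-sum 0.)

In binary:
  00100  (4)
  01100  (12)
  00110  (6)
  01101  (13)
  10101  (21)
  10011  (19)
  -----
  00101  (5)
The overall nim-sum is X = 5. A heap of size p has a winning move iff p XOR X < p (reduce it to p XOR X).
  4: 4 XOR 5 = 1 < 4 — winning move (to 1).
  12: 12 XOR 5 = 9 < 12 — winning move (to 9).
  6: 6 XOR 5 = 3 < 6 — winning move (to 3).
  13: 13 XOR 5 = 8 < 13 — winning move (to 8).
  21: 21 XOR 5 = 16 < 21 — winning move (to 16).
  19: 19 XOR 5 = 22 ≥ 19 — no move.
That gives 5 winning moves.

5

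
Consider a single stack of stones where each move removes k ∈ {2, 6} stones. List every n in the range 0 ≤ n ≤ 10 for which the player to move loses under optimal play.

Grundy values for subtraction set {2, 6}:
k:     0  1  2  3  4  5  6  7  8  9 10
g(k):  0  0  1  1  0  0  1  1  0  0  1
The P-positions (g = 0) in 0..10 are 0, 1, 4, 5, 8, 9.

0, 1, 4, 5, 8, 9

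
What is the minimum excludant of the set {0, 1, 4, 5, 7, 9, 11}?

2

The values 0, 1 are all present; 2 is the first non-negative integer missing from the set.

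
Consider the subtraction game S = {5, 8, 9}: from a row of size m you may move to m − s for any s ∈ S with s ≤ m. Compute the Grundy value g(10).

2

Compute g(0), g(1), … for moves {5, 8, 9}:
g(0) = mex{} = 0
g(1) = mex{} = 0
g(2) = mex{} = 0
g(3) = mex{} = 0
g(4) = mex{} = 0
g(5) = mex{0} = 1
g(6) = mex{0} = 1
g(7) = mex{0} = 1
g(8) = mex{0} = 1
g(9) = mex{0} = 1
g(10) = mex{0,1} = 2
So g(10) = 2.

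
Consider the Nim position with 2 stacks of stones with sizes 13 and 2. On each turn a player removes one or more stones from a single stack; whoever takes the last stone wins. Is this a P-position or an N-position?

Nim-sum: 13 XOR 2 = 15.
The nim-sum is 15 ≠ 0, so this is an N-position: the player to move can win.

N-position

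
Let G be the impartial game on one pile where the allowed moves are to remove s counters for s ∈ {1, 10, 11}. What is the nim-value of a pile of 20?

Build the Grundy sequence with g(k) = mex{g(k−s) : s ∈ {1, 10, 11}, s ≤ k}:
k:     0  1  2  3  4  5  6  7  8  9 10 11 12 13 14 15 16 17 18 19 20
g(k):  0  1  0  1  0  1  0  1  0  1  2  3  2  3  2  3  2  3  2  3  0
So g(20) = 0.

0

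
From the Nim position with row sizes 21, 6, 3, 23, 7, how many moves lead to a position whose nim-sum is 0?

0

Bitwise XOR of the heap sizes:
  10101  (21)
  00110  (6)
  00011  (3)
  10111  (23)
  00111  (7)
  -----
  00000  (0)
The nim-sum is already 0, so every move leaves a nonzero nim-sum — there are no winning moves.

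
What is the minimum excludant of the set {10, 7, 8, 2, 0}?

0 is in the set but 1 is not, so the mex is 1.

1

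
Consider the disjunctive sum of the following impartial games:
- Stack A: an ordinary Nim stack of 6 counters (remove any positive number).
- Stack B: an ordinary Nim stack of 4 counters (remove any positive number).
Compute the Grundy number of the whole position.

Stack A is a plain Nim stack of size 6, so its Grundy value is 6.
Stack B is a plain Nim stack of size 4, so its Grundy value is 4.
By the Sprague-Grundy theorem, the Grundy value of a sum of independent games is the XOR of the component values.
Combined value = 6 ⊕ 4 = 2.

2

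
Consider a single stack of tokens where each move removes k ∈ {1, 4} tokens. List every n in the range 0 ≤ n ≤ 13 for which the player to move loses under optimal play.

Compute g(0), g(1), … for moves {1, 4}:
g(0) = mex{} = 0
g(1) = mex{0} = 1
g(2) = mex{1} = 0
g(3) = mex{0} = 1
g(4) = mex{0,1} = 2
g(5) = mex{1,2} = 0
g(6) = mex{0} = 1
g(7) = mex{1} = 0
g(8) = mex{0,2} = 1
g(9) = mex{0,1} = 2
g(10) = mex{1,2} = 0
g(11) = mex{0} = 1
g(12) = mex{1} = 0
g(13) = mex{0,2} = 1
The P-positions (g = 0) in 0..13 are 0, 2, 5, 7, 10, 12.

0, 2, 5, 7, 10, 12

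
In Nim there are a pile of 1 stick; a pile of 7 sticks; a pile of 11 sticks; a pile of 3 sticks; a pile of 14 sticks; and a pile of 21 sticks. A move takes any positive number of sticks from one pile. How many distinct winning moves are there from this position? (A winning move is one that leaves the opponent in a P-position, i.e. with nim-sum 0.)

1

Compute the nim-sum pairwise:
1 XOR 7 = 6
6 XOR 11 = 13
13 XOR 3 = 14
14 XOR 14 = 0
0 XOR 21 = 21
The overall nim-sum is X = 21. A pile of size p has a winning move iff p XOR X < p (reduce it to p XOR X).
  1: 1 XOR 21 = 20 ≥ 1 — no move.
  7: 7 XOR 21 = 18 ≥ 7 — no move.
  11: 11 XOR 21 = 30 ≥ 11 — no move.
  3: 3 XOR 21 = 22 ≥ 3 — no move.
  14: 14 XOR 21 = 27 ≥ 14 — no move.
  21: 21 XOR 21 = 0 < 21 — winning move (to 0).
That gives 1 winning move.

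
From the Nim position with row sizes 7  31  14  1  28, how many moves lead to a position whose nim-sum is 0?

3

Write each in binary and XOR column by column:
  00111  (7)
  11111  (31)
  01110  (14)
  00001  (1)
  11100  (28)
  -----
  01011  (11)
The overall nim-sum is X = 11. A row of size p has a winning move iff p XOR X < p (reduce it to p XOR X).
  7: 7 XOR 11 = 12 ≥ 7 — no move.
  31: 31 XOR 11 = 20 < 31 — winning move (to 20).
  14: 14 XOR 11 = 5 < 14 — winning move (to 5).
  1: 1 XOR 11 = 10 ≥ 1 — no move.
  28: 28 XOR 11 = 23 < 28 — winning move (to 23).
That gives 3 winning moves.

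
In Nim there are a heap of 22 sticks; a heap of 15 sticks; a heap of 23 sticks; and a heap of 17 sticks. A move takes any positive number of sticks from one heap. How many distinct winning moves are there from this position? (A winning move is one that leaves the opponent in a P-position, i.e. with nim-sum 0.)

3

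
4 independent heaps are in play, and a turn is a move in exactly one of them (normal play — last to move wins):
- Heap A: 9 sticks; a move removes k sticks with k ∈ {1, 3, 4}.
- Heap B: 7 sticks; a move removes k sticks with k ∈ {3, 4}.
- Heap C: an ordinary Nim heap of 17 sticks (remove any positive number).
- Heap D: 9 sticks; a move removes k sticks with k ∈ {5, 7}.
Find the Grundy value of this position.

Build the Grundy sequence for heap A with g(k) = mex{g(k−s) : s ∈ {1, 3, 4}, s ≤ k}:
g(0) = mex{} = 0
g(1) = mex{0} = 1
g(2) = mex{1} = 0
g(3) = mex{0} = 1
g(4) = mex{0,1} = 2
g(5) = mex{0,1,2} = 3
g(6) = mex{0,1,3} = 2
g(7) = mex{1,2} = 0
g(8) = mex{0,2,3} = 1
g(9) = mex{1,2,3} = 0
So g(9) = 0.
For heap B, compute g(0), g(1), … with moves {3, 4}:
g(0) = mex{} = 0
g(1) = mex{} = 0
g(2) = mex{} = 0
g(3) = mex{0} = 1
g(4) = mex{0} = 1
g(5) = mex{0} = 1
g(6) = mex{0,1} = 2
g(7) = mex{1} = 0
So g(7) = 0.
Heap C is a plain Nim heap of size 17, so its Grundy value is 17.
Grundy values for heap D (subtraction set {5, 7}):
g(0) = mex{} = 0
g(1) = mex{} = 0
g(2) = mex{} = 0
g(3) = mex{} = 0
g(4) = mex{} = 0
g(5) = mex{0} = 1
g(6) = mex{0} = 1
g(7) = mex{0} = 1
g(8) = mex{0} = 1
g(9) = mex{0} = 1
So g(9) = 1.
The value of a disjunctive sum is the nim-sum of the parts.
Combined value = 0 ⊕ 0 ⊕ 17 ⊕ 1 = 16.

16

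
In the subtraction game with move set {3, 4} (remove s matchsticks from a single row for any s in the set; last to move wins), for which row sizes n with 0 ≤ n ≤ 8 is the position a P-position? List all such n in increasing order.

0, 1, 2, 7, 8

Grundy values for subtraction set {3, 4}:
g(0) = mex{} = 0
g(1) = mex{} = 0
g(2) = mex{} = 0
g(3) = mex{0} = 1
g(4) = mex{0} = 1
g(5) = mex{0} = 1
g(6) = mex{0,1} = 2
g(7) = mex{1} = 0
g(8) = mex{1} = 0
The P-positions (g = 0) in 0..8 are 0, 1, 2, 7, 8.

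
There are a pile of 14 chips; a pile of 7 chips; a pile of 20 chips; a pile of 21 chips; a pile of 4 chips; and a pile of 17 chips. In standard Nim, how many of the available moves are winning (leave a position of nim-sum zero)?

3

Compute the nim-sum pairwise:
14 XOR 7 = 9
9 XOR 20 = 29
29 XOR 21 = 8
8 XOR 4 = 12
12 XOR 17 = 29
The overall nim-sum is X = 29. A pile of size p has a winning move iff p XOR X < p (reduce it to p XOR X).
  14: 14 XOR 29 = 19 ≥ 14 — no move.
  7: 7 XOR 29 = 26 ≥ 7 — no move.
  20: 20 XOR 29 = 9 < 20 — winning move (to 9).
  21: 21 XOR 29 = 8 < 21 — winning move (to 8).
  4: 4 XOR 29 = 25 ≥ 4 — no move.
  17: 17 XOR 29 = 12 < 17 — winning move (to 12).
That gives 3 winning moves.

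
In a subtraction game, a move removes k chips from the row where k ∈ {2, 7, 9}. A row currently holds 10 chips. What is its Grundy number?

3

Grundy values for subtraction set {2, 7, 9}:
k:     0  1  2  3  4  5  6  7  8  9 10
g(k):  0  0  1  1  0  0  1  1  2  2  3
So g(10) = 3.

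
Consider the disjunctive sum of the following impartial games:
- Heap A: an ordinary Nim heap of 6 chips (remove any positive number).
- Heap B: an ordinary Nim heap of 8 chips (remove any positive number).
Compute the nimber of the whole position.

14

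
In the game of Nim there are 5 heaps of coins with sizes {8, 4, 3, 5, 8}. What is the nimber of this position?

2

In binary:
  1000  (8)
  0100  (4)
  0011  (3)
  0101  (5)
  1000  (8)
  ----
  0010  (2)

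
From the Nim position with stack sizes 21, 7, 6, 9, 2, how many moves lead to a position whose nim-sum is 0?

1

Bitwise XOR of the heap sizes:
  10101  (21)
  00111  (7)
  00110  (6)
  01001  (9)
  00010  (2)
  -----
  11111  (31)
The overall nim-sum is X = 31. A stack of size p has a winning move iff p XOR X < p (reduce it to p XOR X).
  21: 21 XOR 31 = 10 < 21 — winning move (to 10).
  7: 7 XOR 31 = 24 ≥ 7 — no move.
  6: 6 XOR 31 = 25 ≥ 6 — no move.
  9: 9 XOR 31 = 22 ≥ 9 — no move.
  2: 2 XOR 31 = 29 ≥ 2 — no move.
That gives 1 winning move.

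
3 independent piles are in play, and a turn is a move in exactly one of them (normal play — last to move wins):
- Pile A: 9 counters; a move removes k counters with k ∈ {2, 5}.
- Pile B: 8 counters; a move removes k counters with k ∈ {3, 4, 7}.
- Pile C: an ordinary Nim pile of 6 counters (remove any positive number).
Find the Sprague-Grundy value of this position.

Build the Grundy sequence for pile A with g(k) = mex{g(k−s) : s ∈ {2, 5}, s ≤ k}:
k:     0  1  2  3  4  5  6  7  8  9
g(k):  0  0  1  1  0  2  1  0  0  1
So g(9) = 1.
For pile B, compute g(0), g(1), … with moves {3, 4, 7}:
g(0) = mex{} = 0
g(1) = mex{} = 0
g(2) = mex{} = 0
g(3) = mex{0} = 1
g(4) = mex{0} = 1
g(5) = mex{0} = 1
g(6) = mex{0,1} = 2
g(7) = mex{0,1} = 2
g(8) = mex{0,1} = 2
So g(8) = 2.
Pile C is a plain Nim pile of size 6, so its Grundy value is 6.
By the Sprague-Grundy theorem, the Grundy value of a sum of independent games is the XOR of the component values.
Combined value = 1 ⊕ 2 ⊕ 6 = 5.

5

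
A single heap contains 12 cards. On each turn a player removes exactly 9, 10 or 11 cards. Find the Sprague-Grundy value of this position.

1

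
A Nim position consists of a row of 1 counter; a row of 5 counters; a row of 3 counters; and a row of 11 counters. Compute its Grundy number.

12

Compute the nim-sum pairwise:
1 ^ 5 = 4
4 ^ 3 = 7
7 ^ 11 = 12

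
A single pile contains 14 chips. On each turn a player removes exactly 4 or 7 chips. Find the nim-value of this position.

0

Grundy values for subtraction set {4, 7}:
k:     0  1  2  3  4  5  6  7  8  9 10 11 12 13 14
g(k):  0  0  0  0  1  1  1  1  2  2  2  0  0  0  0
So g(14) = 0.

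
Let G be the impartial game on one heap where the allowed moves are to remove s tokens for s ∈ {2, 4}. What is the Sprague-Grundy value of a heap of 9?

Grundy values for subtraction set {2, 4}:
g(0) = mex{} = 0
g(1) = mex{} = 0
g(2) = mex{0} = 1
g(3) = mex{0} = 1
g(4) = mex{0,1} = 2
g(5) = mex{0,1} = 2
g(6) = mex{1,2} = 0
g(7) = mex{1,2} = 0
g(8) = mex{0,2} = 1
g(9) = mex{0,2} = 1
So g(9) = 1.

1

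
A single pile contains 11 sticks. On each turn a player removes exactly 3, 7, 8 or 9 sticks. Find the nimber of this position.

3

Grundy values for subtraction set {3, 7, 8, 9}:
g(0) = mex{} = 0
g(1) = mex{} = 0
g(2) = mex{} = 0
g(3) = mex{0} = 1
g(4) = mex{0} = 1
g(5) = mex{0} = 1
g(6) = mex{1} = 0
g(7) = mex{0,1} = 2
g(8) = mex{0,1} = 2
g(9) = mex{0} = 1
g(10) = mex{0,1,2} = 3
g(11) = mex{0,1,2} = 3
So g(11) = 3.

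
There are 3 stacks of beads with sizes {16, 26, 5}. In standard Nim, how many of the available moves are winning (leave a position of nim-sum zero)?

1

Compute the nim-sum pairwise:
16 XOR 26 = 10
10 XOR 5 = 15
The overall nim-sum is X = 15. A stack of size p has a winning move iff p XOR X < p (reduce it to p XOR X).
  16: 16 XOR 15 = 31 ≥ 16 — no move.
  26: 26 XOR 15 = 21 < 26 — winning move (to 21).
  5: 5 XOR 15 = 10 ≥ 5 — no move.
That gives 1 winning move.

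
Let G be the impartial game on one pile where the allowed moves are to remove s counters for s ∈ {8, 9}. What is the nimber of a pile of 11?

Build the Grundy sequence with g(k) = mex{g(k−s) : s ∈ {8, 9}, s ≤ k}:
g(0) = mex{} = 0
g(1) = mex{} = 0
g(2) = mex{} = 0
g(3) = mex{} = 0
g(4) = mex{} = 0
g(5) = mex{} = 0
g(6) = mex{} = 0
g(7) = mex{} = 0
g(8) = mex{0} = 1
g(9) = mex{0} = 1
g(10) = mex{0} = 1
g(11) = mex{0} = 1
So g(11) = 1.

1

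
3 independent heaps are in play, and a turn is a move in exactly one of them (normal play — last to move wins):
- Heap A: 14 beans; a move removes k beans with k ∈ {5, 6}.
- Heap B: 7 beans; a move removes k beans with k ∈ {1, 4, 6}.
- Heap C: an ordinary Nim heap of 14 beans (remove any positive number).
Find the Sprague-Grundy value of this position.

14

For heap A, compute g(0), g(1), … with moves {5, 6}:
k:     0  1  2  3  4  5  6  7  8  9 10 11 12 13 14
g(k):  0  0  0  0  0  1  1  1  1  1  2  0  0  0  0
So g(14) = 0.
Grundy values for heap B (subtraction set {1, 4, 6}):
k:     0  1  2  3  4  5  6  7
g(k):  0  1  0  1  2  0  1  0
So g(7) = 0.
Heap C is a plain Nim heap of size 14, so its Grundy value is 14.
By the Sprague-Grundy theorem, the Grundy value of a sum of independent games is the XOR of the component values.
Combined value = 0 XOR 0 XOR 14 = 14.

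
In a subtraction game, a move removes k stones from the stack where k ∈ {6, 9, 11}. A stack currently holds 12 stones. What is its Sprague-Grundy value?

Build the Grundy sequence with g(k) = mex{g(k−s) : s ∈ {6, 9, 11}, s ≤ k}:
k:     0  1  2  3  4  5  6  7  8  9 10 11 12
g(k):  0  0  0  0  0  0  1  1  1  1  1  1  2
So g(12) = 2.

2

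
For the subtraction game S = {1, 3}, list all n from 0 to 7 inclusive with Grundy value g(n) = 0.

Build the Grundy sequence with g(k) = mex{g(k−s) : s ∈ {1, 3}, s ≤ k}:
k:     0  1  2  3  4  5  6  7
g(k):  0  1  0  1  0  1  0  1
The P-positions (g = 0) in 0..7 are 0, 2, 4, 6.

0, 2, 4, 6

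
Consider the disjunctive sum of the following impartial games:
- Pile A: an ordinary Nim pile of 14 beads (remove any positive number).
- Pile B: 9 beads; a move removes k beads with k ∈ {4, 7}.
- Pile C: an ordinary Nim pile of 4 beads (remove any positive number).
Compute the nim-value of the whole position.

8

Pile A is a plain Nim pile of size 14, so its Grundy value is 14.
Grundy values for pile B (subtraction set {4, 7}):
k:     0  1  2  3  4  5  6  7  8  9
g(k):  0  0  0  0  1  1  1  1  2  2
So g(9) = 2.
Pile C is a plain Nim pile of size 4, so its Grundy value is 4.
By the Sprague-Grundy theorem, the Grundy value of a sum of independent games is the XOR of the component values.
Combined value = 14 XOR 2 XOR 4 = 8.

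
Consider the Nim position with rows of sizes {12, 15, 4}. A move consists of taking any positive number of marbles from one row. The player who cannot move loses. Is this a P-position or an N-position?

N-position

Write each in binary and XOR column by column:
  1100  (12)
  1111  (15)
  0100  (4)
  ----
  0111  (7)
The nim-sum is 7 ≠ 0, so this is an N-position: the player to move can win.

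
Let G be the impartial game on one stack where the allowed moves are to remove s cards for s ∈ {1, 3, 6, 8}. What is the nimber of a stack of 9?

0

Grundy values for subtraction set {1, 3, 6, 8}:
k:     0  1  2  3  4  5  6  7  8  9
g(k):  0  1  0  1  0  1  2  3  2  0
So g(9) = 0.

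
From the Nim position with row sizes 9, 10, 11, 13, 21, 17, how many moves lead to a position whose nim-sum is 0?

Compute the nim-sum pairwise:
9 ^ 10 = 3
3 ^ 11 = 8
8 ^ 13 = 5
5 ^ 21 = 16
16 ^ 17 = 1
The overall nim-sum is X = 1. A row of size p has a winning move iff p XOR X < p (reduce it to p XOR X).
  9: 9 XOR 1 = 8 < 9 — winning move (to 8).
  10: 10 XOR 1 = 11 ≥ 10 — no move.
  11: 11 XOR 1 = 10 < 11 — winning move (to 10).
  13: 13 XOR 1 = 12 < 13 — winning move (to 12).
  21: 21 XOR 1 = 20 < 21 — winning move (to 20).
  17: 17 XOR 1 = 16 < 17 — winning move (to 16).
That gives 5 winning moves.

5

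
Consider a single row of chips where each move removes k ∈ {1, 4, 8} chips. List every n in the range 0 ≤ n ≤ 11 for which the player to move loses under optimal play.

0, 2, 5, 7

Build the Grundy sequence with g(k) = mex{g(k−s) : s ∈ {1, 4, 8}, s ≤ k}:
k:     0  1  2  3  4  5  6  7  8  9 10 11
g(k):  0  1  0  1  2  0  1  0  1  2  3  2
The P-positions (g = 0) in 0..11 are 0, 2, 5, 7.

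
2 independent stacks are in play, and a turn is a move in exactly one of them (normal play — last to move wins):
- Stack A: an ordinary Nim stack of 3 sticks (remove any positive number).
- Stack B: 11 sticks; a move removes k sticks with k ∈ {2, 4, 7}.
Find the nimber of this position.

Stack A is a plain Nim stack of size 3, so its Grundy value is 3.
Grundy values for stack B (subtraction set {2, 4, 7}):
g(0) = mex{} = 0
g(1) = mex{} = 0
g(2) = mex{0} = 1
g(3) = mex{0} = 1
g(4) = mex{0,1} = 2
g(5) = mex{0,1} = 2
g(6) = mex{1,2} = 0
g(7) = mex{0,1,2} = 3
g(8) = mex{0,2} = 1
g(9) = mex{1,2,3} = 0
g(10) = mex{0,1} = 2
g(11) = mex{0,2,3} = 1
So g(11) = 1.
By the Sprague-Grundy theorem, the Grundy value of a sum of independent games is the XOR of the component values.
Combined value = 3 ⊕ 1 = 2.

2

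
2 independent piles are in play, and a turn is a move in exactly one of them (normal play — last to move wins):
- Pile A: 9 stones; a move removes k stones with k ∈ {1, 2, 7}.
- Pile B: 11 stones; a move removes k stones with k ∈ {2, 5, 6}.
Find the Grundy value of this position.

0

For pile A, compute g(0), g(1), … with moves {1, 2, 7}:
k:     0  1  2  3  4  5  6  7  8  9
g(k):  0  1  2  0  1  2  0  1  2  0
So g(9) = 0.
Build the Grundy sequence for pile B with g(k) = mex{g(k−s) : s ∈ {2, 5, 6}, s ≤ k}:
g(0) = mex{} = 0
g(1) = mex{} = 0
g(2) = mex{0} = 1
g(3) = mex{0} = 1
g(4) = mex{1} = 0
g(5) = mex{0,1} = 2
g(6) = mex{0} = 1
g(7) = mex{0,1,2} = 3
g(8) = mex{1} = 0
g(9) = mex{0,1,3} = 2
g(10) = mex{0,2} = 1
g(11) = mex{1,2} = 0
So g(11) = 0.
The value of a disjunctive sum is the nim-sum of the parts.
Combined value = 0 ⊕ 0 = 0.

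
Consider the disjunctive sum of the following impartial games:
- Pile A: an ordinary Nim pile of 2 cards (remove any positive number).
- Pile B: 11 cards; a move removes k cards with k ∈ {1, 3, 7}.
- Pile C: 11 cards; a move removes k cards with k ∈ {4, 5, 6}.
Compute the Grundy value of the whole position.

3

Pile A is a plain Nim pile of size 2, so its Grundy value is 2.
For pile B, compute g(0), g(1), … with moves {1, 3, 7}:
g(0) = mex{} = 0
g(1) = mex{0} = 1
g(2) = mex{1} = 0
g(3) = mex{0} = 1
g(4) = mex{1} = 0
g(5) = mex{0} = 1
g(6) = mex{1} = 0
g(7) = mex{0} = 1
g(8) = mex{1} = 0
g(9) = mex{0} = 1
g(10) = mex{1} = 0
g(11) = mex{0} = 1
So g(11) = 1.
Grundy values for pile C (subtraction set {4, 5, 6}):
g(0) = mex{} = 0
g(1) = mex{} = 0
g(2) = mex{} = 0
g(3) = mex{} = 0
g(4) = mex{0} = 1
g(5) = mex{0} = 1
g(6) = mex{0} = 1
g(7) = mex{0} = 1
g(8) = mex{0,1} = 2
g(9) = mex{0,1} = 2
g(10) = mex{1} = 0
g(11) = mex{1} = 0
So g(11) = 0.
The value of a disjunctive sum is the nim-sum of the parts.
Combined value = 2 XOR 1 XOR 0 = 3.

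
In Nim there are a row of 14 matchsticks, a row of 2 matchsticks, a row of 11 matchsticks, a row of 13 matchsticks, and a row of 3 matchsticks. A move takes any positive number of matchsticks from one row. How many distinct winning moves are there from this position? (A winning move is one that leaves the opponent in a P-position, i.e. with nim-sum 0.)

3

Nim-sum: 14 XOR 2 XOR 11 XOR 13 XOR 3 = 9.
The overall nim-sum is X = 9. A row of size p has a winning move iff p XOR X < p (reduce it to p XOR X).
  14: 14 XOR 9 = 7 < 14 — winning move (to 7).
  2: 2 XOR 9 = 11 ≥ 2 — no move.
  11: 11 XOR 9 = 2 < 11 — winning move (to 2).
  13: 13 XOR 9 = 4 < 13 — winning move (to 4).
  3: 3 XOR 9 = 10 ≥ 3 — no move.
That gives 3 winning moves.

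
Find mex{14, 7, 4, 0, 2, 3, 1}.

The values 0, 1, 2, 3, 4 are all present; 5 is the first non-negative integer missing from the set.

5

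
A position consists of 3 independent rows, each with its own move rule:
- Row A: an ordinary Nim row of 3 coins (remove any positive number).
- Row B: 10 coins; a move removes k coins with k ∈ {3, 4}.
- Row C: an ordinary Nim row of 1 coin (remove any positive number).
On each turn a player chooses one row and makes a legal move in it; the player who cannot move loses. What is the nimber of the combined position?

Row A is a plain Nim row of size 3, so its Grundy value is 3.
For row B, compute g(0), g(1), … with moves {3, 4}:
k:     0  1  2  3  4  5  6  7  8  9 10
g(k):  0  0  0  1  1  1  2  0  0  0  1
So g(10) = 1.
Row C is a plain Nim row of size 1, so its Grundy value is 1.
By the Sprague-Grundy theorem, the Grundy value of a sum of independent games is the XOR of the component values.
Combined value = 3 ⊕ 1 ⊕ 1 = 3.

3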